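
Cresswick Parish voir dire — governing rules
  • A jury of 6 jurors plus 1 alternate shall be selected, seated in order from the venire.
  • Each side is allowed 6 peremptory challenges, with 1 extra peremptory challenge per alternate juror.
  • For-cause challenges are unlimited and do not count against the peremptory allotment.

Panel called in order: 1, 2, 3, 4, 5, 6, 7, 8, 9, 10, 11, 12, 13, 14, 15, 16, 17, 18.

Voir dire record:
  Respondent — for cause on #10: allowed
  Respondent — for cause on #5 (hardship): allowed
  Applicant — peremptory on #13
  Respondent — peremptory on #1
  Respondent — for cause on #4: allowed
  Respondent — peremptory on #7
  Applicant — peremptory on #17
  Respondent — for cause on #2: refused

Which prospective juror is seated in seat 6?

Removed: #1, #4, #5, #7, #10, #13, #17. (#2 stays — for-cause denied.)
Seating in order: seats 1–6 → #2, #3, #6, #8, #9, #11; alternates → #12.
So seat 6 is #11.

11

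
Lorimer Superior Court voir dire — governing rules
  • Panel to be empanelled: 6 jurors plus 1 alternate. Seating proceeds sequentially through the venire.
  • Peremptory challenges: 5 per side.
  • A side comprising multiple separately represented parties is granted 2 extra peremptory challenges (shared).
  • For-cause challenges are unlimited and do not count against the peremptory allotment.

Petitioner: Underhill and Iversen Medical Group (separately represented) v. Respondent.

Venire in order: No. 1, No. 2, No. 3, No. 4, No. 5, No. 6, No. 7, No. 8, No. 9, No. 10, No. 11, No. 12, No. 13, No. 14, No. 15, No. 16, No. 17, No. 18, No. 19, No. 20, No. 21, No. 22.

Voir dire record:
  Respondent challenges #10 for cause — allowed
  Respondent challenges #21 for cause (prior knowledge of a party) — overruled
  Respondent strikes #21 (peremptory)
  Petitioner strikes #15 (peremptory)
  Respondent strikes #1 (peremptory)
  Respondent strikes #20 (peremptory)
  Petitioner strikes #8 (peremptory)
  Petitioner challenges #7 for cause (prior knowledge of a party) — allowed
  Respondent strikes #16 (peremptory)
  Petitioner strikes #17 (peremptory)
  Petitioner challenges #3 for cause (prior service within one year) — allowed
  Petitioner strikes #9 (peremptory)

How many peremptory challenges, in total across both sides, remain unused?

4

Petitioner allotment: 5 base + 2 multi-party = 7. Respondent allotment: 5.
Petitioner peremptories used: #15, #8, #17, #9 — 4 (for-cause on #7, #3 don't count).
Respondent peremptories used: #21, #1, #20, #16 — 4 (for-cause on #10, #21 don't count).
Remaining: (7 − 4) + (5 − 4) = 4.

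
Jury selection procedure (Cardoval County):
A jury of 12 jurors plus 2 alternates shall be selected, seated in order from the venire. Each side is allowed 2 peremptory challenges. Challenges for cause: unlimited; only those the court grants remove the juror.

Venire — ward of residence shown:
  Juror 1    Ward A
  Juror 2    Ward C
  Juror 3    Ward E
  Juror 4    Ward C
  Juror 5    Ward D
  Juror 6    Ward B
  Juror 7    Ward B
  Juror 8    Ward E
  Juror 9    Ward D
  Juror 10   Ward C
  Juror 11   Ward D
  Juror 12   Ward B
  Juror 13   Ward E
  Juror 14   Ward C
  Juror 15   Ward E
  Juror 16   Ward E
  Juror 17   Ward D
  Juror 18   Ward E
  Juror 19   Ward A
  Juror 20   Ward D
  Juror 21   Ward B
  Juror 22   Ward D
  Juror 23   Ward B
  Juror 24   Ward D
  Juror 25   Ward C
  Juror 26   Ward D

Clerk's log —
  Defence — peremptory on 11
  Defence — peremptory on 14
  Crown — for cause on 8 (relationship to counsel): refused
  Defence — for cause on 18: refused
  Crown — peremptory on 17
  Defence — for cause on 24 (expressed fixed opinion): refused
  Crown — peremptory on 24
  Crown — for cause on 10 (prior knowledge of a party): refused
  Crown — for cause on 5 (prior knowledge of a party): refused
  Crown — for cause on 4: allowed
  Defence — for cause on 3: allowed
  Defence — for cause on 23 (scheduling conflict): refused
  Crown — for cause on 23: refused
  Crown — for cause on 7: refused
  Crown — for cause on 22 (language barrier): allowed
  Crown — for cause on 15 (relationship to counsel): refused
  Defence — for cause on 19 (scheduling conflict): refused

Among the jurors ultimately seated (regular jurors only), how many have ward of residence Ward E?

Removed: #3, #4, #11, #14, #17, #22, #24.
Seated jurors 1–12: #1, #2, #5, #6, #7, #8, #9, #10, #12, #13, #15, #16 (alternates #18, #19 not counted).
Of those, in Ward E: #8, #13, #15, #16 → 4.

4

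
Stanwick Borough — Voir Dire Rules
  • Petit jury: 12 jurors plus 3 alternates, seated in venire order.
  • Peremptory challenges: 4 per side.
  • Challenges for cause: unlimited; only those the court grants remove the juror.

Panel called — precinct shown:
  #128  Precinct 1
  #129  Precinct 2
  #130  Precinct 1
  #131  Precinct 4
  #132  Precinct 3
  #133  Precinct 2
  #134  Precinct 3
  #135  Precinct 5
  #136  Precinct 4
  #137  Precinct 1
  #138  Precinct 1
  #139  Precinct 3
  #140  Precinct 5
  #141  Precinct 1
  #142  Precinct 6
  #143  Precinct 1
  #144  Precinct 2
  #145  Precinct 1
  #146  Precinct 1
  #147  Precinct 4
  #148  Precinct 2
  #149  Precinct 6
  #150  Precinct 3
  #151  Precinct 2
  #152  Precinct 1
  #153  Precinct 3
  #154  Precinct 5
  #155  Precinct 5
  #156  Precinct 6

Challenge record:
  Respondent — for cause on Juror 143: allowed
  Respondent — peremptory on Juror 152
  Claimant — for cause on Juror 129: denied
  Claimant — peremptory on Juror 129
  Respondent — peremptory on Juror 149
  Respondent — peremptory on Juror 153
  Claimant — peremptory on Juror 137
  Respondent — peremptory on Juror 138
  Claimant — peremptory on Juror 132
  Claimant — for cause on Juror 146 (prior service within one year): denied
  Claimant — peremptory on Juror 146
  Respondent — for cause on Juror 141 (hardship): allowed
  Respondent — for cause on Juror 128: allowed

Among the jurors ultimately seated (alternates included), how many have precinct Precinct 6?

1

Removed: #128, #129, #132, #137, #138, #141, #143, #146, #149, #152, #153.
Seated (15 incl. alternates): #130, #131, #133, #134, #135, #136, #139, #140, #142, #144, #145, #147, #148, #150, #151.
Of those, in Precinct 6: #142 → 1.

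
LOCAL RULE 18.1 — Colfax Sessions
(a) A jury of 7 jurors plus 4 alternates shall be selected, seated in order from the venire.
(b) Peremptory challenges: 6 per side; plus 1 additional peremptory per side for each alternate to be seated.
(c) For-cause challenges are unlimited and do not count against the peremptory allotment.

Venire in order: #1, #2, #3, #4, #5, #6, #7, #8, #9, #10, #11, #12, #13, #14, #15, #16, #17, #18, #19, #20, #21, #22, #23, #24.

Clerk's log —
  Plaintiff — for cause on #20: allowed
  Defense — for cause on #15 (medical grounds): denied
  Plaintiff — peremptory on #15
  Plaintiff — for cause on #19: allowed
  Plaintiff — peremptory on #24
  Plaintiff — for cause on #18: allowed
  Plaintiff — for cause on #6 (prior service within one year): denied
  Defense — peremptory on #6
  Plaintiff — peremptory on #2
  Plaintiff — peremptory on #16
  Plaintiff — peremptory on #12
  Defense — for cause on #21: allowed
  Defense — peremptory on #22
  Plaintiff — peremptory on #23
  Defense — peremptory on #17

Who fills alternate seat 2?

11

Removed: #2, #6, #12, #15, #16, #17, #18, #19, #20, #21, #22, #23, #24.
Seating in order: seats 1–7 → #1, #3, #4, #5, #7, #8, #9; alternates → #10, #11, #13, #14.
So alternate 2 is #11.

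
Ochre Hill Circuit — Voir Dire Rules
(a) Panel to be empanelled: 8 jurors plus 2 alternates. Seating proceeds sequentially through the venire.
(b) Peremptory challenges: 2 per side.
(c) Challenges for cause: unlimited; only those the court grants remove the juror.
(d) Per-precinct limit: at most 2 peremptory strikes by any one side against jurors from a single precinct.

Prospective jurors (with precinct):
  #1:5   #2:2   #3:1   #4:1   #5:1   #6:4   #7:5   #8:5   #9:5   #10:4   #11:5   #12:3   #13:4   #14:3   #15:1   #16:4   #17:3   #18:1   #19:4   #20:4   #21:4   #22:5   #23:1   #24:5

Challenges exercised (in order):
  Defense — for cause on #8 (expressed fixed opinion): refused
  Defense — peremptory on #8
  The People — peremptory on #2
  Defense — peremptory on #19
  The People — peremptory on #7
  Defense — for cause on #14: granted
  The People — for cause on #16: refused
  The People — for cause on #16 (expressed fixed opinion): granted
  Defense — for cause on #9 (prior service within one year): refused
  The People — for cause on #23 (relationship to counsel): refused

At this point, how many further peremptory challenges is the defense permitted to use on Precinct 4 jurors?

0

Defense peremptories so far: #8, #19 — 2 of 2 used, 0 left overall.
Against Precinct 4: #19 — 1 used; per-precinct cap 2 leaves 1.
Binding limit: min(0, 1) = 0.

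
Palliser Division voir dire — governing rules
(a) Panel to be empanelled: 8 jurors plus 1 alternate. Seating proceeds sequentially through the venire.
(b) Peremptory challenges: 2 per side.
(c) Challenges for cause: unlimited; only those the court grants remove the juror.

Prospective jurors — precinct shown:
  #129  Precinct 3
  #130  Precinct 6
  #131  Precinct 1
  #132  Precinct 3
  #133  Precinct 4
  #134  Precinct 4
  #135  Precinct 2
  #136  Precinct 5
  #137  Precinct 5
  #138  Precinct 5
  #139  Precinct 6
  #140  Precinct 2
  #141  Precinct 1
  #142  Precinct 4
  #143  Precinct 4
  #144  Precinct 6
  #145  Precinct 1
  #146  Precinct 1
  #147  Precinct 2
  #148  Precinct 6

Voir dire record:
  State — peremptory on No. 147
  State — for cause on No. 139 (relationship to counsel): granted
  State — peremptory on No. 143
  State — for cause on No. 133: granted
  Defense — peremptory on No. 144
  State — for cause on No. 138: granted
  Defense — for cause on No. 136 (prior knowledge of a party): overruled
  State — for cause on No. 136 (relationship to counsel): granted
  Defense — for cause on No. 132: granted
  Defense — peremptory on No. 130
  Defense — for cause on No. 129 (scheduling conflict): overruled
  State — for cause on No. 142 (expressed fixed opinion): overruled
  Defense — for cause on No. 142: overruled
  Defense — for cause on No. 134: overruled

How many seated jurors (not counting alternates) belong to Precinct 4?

Removed: #130, #132, #133, #136, #138, #139, #143, #144, #147.
Seated jurors 1–8: #129, #131, #134, #135, #137, #140, #141, #142 (alternates #145 not counted).
Of those, in Precinct 4: #134, #142 → 2.

2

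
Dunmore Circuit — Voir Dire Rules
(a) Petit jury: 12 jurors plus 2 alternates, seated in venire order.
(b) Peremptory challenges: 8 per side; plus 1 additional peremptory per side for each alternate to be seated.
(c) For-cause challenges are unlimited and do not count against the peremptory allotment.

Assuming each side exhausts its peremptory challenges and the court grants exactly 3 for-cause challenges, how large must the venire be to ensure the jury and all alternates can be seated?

Seats to fill: 12 + 2 alternates = 14.
Peremptories: 8 + 1×2 = 10 per side × 2 sides = 20.
For-cause removals: 3.
Minimum venire: 14 + 20 + 3 = 37.

37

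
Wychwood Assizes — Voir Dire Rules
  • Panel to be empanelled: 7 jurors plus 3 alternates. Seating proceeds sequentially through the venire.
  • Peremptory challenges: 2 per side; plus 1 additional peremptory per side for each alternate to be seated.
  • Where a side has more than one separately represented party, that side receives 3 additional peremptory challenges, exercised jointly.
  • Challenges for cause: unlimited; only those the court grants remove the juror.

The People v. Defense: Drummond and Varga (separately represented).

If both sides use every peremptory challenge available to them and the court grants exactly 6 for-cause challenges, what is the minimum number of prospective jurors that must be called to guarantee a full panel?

29

Seats to fill: 7 + 3 alternates = 10.
Peremptories — The People: 2 + 1×3 = 5; Defense: 2 + 1×3 + 3 = 8; total 13.
For-cause removals: 6.
Minimum venire: 10 + 13 + 6 = 29.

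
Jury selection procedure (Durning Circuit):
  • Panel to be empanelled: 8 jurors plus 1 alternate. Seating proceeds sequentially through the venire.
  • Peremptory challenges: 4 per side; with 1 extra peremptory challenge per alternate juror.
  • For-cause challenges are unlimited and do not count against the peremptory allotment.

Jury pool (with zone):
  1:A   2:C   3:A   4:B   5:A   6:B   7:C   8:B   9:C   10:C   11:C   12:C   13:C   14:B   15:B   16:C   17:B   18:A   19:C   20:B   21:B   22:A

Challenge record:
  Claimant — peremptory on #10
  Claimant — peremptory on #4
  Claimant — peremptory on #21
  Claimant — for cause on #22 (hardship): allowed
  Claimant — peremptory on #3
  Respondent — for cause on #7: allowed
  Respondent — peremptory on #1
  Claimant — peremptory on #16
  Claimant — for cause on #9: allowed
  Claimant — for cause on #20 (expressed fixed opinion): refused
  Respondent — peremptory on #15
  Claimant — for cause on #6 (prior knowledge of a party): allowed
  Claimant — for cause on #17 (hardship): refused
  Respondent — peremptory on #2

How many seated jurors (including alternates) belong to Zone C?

Removed: #1, #2, #3, #4, #6, #7, #9, #10, #15, #16, #21, #22.
Seated (9 incl. alternates): #5, #8, #11, #12, #13, #14, #17, #18, #19.
Of those, in Zone C: #11, #12, #13, #19 → 4.

4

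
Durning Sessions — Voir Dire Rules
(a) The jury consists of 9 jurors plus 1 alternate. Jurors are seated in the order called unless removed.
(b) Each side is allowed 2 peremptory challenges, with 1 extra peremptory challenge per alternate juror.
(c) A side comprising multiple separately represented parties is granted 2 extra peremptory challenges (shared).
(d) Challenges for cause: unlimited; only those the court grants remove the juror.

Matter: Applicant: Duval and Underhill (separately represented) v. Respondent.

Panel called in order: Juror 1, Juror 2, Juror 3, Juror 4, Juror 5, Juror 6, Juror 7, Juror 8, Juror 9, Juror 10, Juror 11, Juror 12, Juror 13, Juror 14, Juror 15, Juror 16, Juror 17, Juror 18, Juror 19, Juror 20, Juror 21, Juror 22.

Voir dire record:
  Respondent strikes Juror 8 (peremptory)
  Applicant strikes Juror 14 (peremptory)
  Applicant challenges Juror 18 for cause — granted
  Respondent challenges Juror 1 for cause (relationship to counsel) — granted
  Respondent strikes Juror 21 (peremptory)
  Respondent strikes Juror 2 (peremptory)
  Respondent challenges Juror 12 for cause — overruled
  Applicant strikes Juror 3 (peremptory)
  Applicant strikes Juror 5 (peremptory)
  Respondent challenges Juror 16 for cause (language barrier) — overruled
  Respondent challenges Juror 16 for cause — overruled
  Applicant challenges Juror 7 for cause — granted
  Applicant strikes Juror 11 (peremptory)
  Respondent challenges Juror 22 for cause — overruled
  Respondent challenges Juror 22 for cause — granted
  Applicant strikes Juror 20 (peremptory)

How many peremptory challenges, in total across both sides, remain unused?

Applicant allotment: 2 base + 1 × 1 alternate + 2 multi-party = 5. Respondent allotment: 2 base + 1 × 1 alternate = 3.
Applicant peremptories used: #14, #3, #5, #11, #20 — 5 (for-cause on #18, #7 don't count).
Respondent peremptories used: #8, #21, #2 — 3 (for-cause on #1, #12, #16, #16, #22, #22 don't count).
Remaining: (5 − 5) + (3 − 3) = 0.

0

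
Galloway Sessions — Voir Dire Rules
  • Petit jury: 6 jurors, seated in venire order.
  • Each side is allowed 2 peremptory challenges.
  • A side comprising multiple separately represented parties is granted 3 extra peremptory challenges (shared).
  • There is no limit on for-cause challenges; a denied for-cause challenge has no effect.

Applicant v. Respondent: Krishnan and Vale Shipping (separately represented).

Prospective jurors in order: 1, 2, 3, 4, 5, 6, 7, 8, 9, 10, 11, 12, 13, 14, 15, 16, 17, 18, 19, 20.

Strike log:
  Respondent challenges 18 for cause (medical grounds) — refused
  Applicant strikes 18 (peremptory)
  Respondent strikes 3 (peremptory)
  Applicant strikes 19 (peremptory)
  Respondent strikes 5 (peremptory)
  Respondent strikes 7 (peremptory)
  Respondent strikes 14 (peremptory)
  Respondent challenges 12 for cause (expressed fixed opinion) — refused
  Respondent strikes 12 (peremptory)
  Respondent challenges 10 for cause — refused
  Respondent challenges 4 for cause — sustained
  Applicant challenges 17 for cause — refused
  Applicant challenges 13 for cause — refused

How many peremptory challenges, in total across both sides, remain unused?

0

Applicant allotment: 2. Respondent allotment: 2 base + 3 multi-party = 5.
Applicant peremptories used: #18, #19 — 2 (for-cause on #17, #13 don't count).
Respondent peremptories used: #3, #5, #7, #14, #12 — 5 (for-cause on #18, #12, #10, #4 don't count).
Remaining: (2 − 2) + (5 − 5) = 0.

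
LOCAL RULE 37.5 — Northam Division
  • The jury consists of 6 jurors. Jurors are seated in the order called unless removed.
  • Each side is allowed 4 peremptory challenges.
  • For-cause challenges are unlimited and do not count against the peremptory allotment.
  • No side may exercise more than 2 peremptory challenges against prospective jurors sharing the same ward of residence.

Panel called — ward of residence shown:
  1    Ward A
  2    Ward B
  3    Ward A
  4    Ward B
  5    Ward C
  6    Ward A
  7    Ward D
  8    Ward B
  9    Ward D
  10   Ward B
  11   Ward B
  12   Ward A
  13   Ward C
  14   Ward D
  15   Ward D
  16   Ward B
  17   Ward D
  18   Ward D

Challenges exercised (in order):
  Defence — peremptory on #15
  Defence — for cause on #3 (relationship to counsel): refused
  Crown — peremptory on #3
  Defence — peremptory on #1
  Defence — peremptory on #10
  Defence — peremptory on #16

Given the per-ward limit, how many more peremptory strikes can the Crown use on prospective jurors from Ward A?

1

Crown peremptories so far: #3 — 1 of 4 used, 3 left overall.
Against Ward A: #3 — 1 used; per-ward cap 2 leaves 1.
Binding limit: min(3, 1) = 1.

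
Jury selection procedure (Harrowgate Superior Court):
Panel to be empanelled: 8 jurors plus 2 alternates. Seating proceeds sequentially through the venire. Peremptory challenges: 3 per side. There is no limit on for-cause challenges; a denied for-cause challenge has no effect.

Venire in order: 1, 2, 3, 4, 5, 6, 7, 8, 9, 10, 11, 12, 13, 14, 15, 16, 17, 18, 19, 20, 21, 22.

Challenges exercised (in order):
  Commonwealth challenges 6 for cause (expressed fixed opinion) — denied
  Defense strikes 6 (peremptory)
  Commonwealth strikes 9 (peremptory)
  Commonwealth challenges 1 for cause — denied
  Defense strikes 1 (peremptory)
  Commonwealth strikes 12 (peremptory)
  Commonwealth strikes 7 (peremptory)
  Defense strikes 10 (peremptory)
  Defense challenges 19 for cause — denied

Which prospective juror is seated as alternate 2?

Removed: #1, #6, #7, #9, #10, #12. (#19 stays — for-cause denied.)
Seating in order: seats 1–8 → #2, #3, #4, #5, #8, #11, #13, #14; alternates → #15, #16.
So alternate 2 is #16.

16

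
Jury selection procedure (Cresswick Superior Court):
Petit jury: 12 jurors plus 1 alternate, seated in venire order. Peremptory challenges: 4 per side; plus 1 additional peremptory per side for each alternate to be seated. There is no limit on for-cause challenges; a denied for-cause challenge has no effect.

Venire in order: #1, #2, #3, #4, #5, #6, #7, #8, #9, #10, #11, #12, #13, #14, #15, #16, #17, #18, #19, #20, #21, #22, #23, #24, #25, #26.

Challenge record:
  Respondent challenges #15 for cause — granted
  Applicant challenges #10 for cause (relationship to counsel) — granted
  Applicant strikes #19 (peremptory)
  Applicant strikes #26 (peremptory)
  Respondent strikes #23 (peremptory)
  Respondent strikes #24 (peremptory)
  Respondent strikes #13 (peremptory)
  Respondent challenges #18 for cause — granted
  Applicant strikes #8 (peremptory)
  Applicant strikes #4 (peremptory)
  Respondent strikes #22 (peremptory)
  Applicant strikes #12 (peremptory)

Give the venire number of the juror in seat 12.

Removed: #4, #8, #10, #12, #13, #15, #18, #19, #22, #23, #24, #26.
Seating in order: seats 1–12 → #1, #2, #3, #5, #6, #7, #9, #11, #14, #16, #17, #20; alternates → #21.
So seat 12 is #20.

20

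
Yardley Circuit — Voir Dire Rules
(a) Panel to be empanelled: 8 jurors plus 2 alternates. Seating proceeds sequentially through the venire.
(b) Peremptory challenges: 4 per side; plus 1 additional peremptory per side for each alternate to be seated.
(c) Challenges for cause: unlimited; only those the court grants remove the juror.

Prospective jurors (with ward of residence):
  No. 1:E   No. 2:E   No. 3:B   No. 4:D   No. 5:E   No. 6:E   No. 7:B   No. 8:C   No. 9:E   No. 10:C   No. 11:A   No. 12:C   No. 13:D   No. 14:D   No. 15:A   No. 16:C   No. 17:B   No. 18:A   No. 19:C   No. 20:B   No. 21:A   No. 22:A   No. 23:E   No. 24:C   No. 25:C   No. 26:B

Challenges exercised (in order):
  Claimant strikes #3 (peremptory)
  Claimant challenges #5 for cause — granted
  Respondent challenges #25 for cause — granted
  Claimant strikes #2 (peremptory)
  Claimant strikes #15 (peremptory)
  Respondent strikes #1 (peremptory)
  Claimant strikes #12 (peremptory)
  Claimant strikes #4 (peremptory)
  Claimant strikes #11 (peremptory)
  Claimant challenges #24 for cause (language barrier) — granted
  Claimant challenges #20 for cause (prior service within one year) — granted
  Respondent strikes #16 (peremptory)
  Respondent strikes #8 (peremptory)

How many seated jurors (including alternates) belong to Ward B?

Removed: #1, #2, #3, #4, #5, #8, #11, #12, #15, #16, #20, #24, #25.
Seated (10 incl. alternates): #6, #7, #9, #10, #13, #14, #17, #18, #19, #21.
Of those, in Ward B: #7, #17 → 2.

2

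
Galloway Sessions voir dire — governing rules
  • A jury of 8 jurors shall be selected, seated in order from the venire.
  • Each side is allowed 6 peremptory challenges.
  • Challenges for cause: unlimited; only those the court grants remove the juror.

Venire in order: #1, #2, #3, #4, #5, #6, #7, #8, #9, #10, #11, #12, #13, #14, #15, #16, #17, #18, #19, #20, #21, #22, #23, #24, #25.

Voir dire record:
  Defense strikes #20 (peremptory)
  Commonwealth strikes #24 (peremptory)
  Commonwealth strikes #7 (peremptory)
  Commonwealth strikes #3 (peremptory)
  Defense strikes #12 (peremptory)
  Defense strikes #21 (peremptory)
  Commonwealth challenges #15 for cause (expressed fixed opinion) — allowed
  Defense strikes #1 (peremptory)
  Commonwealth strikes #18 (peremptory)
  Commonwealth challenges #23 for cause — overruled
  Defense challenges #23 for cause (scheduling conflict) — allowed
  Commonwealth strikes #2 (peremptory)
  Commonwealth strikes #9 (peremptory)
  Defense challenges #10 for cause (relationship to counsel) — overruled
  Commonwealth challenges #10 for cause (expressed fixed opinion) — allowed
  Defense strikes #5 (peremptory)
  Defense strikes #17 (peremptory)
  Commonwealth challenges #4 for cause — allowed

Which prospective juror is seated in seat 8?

22

Removed: #1, #2, #3, #4, #5, #7, #9, #10, #12, #15, #17, #18, #20, #21, #23, #24.
Seating in order: seats 1–8 → #6, #8, #11, #13, #14, #16, #19, #22.
So seat 8 is #22.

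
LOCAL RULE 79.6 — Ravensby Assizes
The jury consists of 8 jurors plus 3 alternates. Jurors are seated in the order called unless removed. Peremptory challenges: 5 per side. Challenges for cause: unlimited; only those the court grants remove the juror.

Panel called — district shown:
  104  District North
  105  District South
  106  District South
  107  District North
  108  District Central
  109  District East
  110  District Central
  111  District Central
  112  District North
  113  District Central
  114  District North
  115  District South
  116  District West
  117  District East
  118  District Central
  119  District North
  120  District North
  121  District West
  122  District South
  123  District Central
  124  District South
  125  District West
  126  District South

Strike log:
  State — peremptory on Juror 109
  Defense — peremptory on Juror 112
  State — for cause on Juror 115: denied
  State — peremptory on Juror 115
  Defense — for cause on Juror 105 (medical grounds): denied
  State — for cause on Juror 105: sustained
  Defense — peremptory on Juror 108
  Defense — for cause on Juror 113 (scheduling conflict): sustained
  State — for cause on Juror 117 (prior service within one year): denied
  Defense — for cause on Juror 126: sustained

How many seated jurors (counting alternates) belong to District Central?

3

Removed: #105, #108, #109, #112, #113, #115, #126.
Seated (11 incl. alternates): #104, #106, #107, #110, #111, #114, #116, #117, #118, #119, #120.
Of those, in District Central: #110, #111, #118 → 3.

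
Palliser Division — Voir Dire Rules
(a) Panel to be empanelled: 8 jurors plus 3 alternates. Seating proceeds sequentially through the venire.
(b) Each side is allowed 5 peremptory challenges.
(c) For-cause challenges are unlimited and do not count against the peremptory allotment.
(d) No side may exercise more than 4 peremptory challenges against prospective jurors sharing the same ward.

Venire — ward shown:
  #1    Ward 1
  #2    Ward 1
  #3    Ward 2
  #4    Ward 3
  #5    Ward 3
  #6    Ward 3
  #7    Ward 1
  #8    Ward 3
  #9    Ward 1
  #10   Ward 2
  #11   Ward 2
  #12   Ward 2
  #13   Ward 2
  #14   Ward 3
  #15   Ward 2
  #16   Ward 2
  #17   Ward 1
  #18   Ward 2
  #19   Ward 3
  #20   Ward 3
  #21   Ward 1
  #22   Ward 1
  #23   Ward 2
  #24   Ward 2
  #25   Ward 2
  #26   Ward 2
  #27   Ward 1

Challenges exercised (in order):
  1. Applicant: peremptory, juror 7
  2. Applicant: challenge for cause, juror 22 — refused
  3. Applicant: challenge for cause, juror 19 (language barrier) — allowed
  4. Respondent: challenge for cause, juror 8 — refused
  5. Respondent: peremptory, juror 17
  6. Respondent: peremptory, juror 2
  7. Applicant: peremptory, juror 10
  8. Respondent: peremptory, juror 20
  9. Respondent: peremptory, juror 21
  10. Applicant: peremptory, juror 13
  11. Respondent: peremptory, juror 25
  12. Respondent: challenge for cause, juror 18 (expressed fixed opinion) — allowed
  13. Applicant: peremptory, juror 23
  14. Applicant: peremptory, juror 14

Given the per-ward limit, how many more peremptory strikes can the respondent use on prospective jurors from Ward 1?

0

Respondent peremptories so far: #17, #2, #20, #21, #25 — 5 of 5 used, 0 left overall.
Against Ward 1: #17, #2, #21 — 3 used; per-ward cap 4 leaves 1.
Binding limit: min(0, 1) = 0.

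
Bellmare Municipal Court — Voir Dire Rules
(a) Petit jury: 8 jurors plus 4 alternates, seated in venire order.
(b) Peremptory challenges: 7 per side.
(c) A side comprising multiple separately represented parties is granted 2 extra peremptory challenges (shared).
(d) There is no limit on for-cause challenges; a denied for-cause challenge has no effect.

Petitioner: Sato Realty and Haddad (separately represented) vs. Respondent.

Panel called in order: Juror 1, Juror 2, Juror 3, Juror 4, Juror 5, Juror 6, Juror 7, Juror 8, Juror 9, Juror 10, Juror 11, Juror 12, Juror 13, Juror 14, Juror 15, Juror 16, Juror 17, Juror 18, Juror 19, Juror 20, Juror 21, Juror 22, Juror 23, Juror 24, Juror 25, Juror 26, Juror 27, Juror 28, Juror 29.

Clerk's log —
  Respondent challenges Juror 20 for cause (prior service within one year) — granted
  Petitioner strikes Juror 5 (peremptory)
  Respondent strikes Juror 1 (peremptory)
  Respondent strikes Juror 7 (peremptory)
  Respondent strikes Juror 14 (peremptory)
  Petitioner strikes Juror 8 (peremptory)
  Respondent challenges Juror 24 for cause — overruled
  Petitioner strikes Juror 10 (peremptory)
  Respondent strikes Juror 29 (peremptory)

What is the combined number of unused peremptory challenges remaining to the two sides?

9

Petitioner allotment: 7 base + 2 multi-party = 9. Respondent allotment: 7.
Petitioner peremptories used: #5, #8, #10 — 3.
Respondent peremptories used: #1, #7, #14, #29 — 4 (for-cause on #20, #24 don't count).
Remaining: (9 − 3) + (7 − 4) = 9.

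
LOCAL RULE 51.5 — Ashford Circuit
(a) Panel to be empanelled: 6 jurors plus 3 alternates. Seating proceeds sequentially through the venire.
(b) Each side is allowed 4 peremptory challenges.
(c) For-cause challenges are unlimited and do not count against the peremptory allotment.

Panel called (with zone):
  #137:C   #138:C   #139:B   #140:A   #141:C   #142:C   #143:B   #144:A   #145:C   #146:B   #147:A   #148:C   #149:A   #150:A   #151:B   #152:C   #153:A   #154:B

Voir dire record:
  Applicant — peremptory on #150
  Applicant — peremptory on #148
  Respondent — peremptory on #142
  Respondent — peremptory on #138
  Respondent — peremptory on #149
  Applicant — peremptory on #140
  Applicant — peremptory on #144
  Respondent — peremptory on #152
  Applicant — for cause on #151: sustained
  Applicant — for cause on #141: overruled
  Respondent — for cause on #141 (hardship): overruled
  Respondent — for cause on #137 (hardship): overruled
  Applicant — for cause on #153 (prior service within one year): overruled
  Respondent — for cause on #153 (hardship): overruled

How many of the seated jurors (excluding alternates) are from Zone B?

3

Removed: #138, #140, #142, #144, #148, #149, #150, #151, #152.
Seated jurors 1–6: #137, #139, #141, #143, #145, #146 (alternates #147, #153, #154 not counted).
Of those, in Zone B: #139, #143, #146 → 3.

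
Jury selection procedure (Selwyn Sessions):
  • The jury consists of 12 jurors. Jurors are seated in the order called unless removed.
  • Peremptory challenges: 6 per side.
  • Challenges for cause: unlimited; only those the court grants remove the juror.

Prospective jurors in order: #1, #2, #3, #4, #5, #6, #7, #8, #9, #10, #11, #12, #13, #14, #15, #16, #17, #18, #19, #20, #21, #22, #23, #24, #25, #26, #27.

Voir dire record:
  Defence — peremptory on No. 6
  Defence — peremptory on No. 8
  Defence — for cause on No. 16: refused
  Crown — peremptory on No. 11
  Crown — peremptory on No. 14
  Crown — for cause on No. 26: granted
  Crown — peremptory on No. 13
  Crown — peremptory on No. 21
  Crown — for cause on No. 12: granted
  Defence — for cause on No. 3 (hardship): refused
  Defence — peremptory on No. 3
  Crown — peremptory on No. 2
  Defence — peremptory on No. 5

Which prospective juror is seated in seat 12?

Removed: #2, #3, #5, #6, #8, #11, #12, #13, #14, #21, #26. (#16 stays — for-cause denied.)
Seating in order: seats 1–12 → #1, #4, #7, #9, #10, #15, #16, #17, #18, #19, #20, #22.
So seat 12 is #22.

22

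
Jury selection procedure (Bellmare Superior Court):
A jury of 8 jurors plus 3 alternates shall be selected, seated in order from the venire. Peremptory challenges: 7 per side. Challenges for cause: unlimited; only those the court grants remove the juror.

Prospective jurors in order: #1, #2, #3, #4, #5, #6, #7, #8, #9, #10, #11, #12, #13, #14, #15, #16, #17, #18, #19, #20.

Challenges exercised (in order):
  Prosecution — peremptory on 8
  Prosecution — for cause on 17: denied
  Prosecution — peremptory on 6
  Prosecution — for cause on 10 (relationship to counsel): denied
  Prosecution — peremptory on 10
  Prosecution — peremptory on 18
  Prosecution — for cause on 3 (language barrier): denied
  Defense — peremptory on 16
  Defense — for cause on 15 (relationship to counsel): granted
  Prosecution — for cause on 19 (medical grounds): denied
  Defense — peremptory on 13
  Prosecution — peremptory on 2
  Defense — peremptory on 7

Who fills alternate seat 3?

20

Removed: #2, #6, #7, #8, #10, #13, #15, #16, #18. (#3, #17, #19 stay — for-cause denied.)
Filling seats in venire order through position 11: #1, #3, #4, #5, #9, #11, #12, #14, #17, #19, #20.
So alternate 3 is #20.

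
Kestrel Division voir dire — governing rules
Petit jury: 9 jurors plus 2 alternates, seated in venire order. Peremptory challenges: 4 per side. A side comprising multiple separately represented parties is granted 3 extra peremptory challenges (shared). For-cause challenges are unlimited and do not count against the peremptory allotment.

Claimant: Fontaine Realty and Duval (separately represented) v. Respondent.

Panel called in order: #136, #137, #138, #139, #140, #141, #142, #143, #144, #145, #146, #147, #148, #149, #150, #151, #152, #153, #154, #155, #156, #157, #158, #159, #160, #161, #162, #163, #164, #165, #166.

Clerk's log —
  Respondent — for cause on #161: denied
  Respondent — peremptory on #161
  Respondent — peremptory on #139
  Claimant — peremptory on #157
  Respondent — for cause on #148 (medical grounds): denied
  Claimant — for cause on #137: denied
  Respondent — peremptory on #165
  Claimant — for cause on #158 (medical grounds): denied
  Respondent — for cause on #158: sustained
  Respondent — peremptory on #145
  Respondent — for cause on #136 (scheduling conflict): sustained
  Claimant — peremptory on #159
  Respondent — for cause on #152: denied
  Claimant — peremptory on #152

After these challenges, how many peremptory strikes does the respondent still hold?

0

Respondent allotment: 4.
Respondent peremptories used: #161, #139, #165, #145 — 4 (for-cause on #161, #148, #158, #136, #152 don't count).
Remaining: 4 − 4 = 0.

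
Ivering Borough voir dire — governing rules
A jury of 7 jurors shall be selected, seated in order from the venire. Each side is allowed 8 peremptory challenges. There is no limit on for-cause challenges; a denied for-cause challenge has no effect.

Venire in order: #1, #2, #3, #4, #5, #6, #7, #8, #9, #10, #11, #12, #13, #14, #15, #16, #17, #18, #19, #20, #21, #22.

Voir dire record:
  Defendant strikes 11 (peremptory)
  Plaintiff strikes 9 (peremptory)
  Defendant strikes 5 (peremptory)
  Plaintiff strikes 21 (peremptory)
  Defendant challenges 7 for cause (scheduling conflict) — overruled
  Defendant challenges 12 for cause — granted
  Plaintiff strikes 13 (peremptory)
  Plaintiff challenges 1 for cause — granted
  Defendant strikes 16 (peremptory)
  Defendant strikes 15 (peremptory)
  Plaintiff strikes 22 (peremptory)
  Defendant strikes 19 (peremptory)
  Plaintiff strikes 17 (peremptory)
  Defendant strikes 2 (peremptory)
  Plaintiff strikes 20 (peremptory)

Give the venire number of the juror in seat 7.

Removed: #1, #2, #5, #9, #11, #12, #13, #15, #16, #17, #19, #20, #21, #22. (#7 stays — for-cause denied.)
Seating in order: seats 1–7 → #3, #4, #6, #7, #8, #10, #14.
So seat 7 is #14.

14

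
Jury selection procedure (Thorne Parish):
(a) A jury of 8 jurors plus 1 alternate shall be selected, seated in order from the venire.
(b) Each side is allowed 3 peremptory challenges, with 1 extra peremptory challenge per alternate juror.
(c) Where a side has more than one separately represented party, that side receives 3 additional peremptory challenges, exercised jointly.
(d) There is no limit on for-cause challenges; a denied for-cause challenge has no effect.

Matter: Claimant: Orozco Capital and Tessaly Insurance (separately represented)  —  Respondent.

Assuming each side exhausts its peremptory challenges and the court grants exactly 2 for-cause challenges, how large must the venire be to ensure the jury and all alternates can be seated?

22

Seats to fill: 8 + 1 alternates = 9.
Peremptories — Claimant: 3 + 1×1 + 3 = 7; Respondent: 3 + 1×1 = 4; total 11.
For-cause removals: 2.
Minimum venire: 9 + 11 + 2 = 22.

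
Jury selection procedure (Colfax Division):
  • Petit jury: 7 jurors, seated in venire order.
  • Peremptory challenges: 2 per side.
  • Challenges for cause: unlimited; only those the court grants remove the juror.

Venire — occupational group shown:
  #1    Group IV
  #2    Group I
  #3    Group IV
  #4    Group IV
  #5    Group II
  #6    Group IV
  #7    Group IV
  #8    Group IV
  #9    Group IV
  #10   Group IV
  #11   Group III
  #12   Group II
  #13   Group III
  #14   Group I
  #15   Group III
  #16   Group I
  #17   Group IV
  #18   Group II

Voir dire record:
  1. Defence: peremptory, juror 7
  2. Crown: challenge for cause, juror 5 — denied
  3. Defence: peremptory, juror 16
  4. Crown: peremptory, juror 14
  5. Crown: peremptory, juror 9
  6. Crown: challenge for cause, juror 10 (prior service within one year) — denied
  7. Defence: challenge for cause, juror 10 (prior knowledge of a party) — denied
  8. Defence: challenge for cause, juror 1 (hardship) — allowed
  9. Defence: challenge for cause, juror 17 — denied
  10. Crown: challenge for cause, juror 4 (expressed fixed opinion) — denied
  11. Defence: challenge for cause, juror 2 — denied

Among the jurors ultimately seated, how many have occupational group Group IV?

Removed: #1, #7, #9, #14, #16.
Seated jurors 1–7: #2, #3, #4, #5, #6, #8, #10.
Of those, in Group IV: #3, #4, #6, #8, #10 → 5.

5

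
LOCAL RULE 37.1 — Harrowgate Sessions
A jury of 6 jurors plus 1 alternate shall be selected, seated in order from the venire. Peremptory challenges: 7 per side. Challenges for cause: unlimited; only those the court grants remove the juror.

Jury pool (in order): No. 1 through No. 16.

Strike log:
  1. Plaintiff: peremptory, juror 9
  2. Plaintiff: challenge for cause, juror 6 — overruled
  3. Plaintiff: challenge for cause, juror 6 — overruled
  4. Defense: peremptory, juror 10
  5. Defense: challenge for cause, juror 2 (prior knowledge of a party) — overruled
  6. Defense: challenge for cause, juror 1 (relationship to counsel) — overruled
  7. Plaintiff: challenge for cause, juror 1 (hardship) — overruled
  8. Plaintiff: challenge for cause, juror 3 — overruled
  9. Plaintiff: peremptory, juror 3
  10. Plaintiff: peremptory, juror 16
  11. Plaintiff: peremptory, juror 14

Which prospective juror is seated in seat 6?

7

Removed: #3, #9, #10, #14, #16. (#1, #2, #6 stay — for-cause denied.)
Seating in order: seats 1–6 → #1, #2, #4, #5, #6, #7; alternates → #8.
So seat 6 is #7.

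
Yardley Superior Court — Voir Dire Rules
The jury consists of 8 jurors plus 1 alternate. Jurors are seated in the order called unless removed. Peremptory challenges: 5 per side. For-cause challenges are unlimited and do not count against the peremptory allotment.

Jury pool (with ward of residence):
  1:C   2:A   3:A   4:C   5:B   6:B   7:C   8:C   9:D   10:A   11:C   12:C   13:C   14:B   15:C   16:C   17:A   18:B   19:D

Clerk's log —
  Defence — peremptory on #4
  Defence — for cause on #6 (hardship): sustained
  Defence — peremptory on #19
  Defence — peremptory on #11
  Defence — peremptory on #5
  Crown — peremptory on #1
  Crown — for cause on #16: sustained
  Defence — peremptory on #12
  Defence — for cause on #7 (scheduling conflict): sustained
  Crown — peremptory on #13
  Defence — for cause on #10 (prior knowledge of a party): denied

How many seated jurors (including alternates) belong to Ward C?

2

Removed: #1, #4, #5, #6, #7, #11, #12, #13, #16, #19.
Seated (9 incl. alternates): #2, #3, #8, #9, #10, #14, #15, #17, #18.
Of those, in Ward C: #8, #15 → 2.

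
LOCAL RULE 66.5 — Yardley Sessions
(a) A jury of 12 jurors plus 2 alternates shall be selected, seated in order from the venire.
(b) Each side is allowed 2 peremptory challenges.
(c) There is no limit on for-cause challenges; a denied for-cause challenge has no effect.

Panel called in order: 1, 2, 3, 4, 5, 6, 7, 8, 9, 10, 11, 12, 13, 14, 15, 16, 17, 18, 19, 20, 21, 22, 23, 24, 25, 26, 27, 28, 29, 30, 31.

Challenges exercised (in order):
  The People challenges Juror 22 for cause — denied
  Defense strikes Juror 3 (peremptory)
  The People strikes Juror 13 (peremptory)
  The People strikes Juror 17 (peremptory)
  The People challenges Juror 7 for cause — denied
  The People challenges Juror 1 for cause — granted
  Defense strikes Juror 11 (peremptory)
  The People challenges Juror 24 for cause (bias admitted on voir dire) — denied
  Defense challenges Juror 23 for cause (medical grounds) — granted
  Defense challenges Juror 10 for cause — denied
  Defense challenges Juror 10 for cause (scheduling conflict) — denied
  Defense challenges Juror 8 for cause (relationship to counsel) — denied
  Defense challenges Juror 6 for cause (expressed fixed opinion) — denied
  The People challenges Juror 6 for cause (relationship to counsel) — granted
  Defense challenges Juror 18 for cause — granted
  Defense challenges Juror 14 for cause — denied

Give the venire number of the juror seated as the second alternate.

21

Removed: #1, #3, #6, #11, #13, #17, #18, #23. (#7, #8, #10, #14, #22, #24 stay — for-cause denied.)
Seating in order: seats 1–12 → #2, #4, #5, #7, #8, #9, #10, #12, #14, #15, #16, #19; alternates → #20, #21.
So alternate 2 is #21.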